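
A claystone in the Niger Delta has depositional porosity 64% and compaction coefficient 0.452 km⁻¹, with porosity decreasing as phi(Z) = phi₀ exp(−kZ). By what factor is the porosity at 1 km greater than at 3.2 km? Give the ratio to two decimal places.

2.70

phi(Z₁)/phi(Z₂) = e^(−k·Z₁)/e^(−k·Z₂) = e^{k(Z₂−Z₁)}
= exp(0.452 × 2.2) = exp(0.9944) = 2.7031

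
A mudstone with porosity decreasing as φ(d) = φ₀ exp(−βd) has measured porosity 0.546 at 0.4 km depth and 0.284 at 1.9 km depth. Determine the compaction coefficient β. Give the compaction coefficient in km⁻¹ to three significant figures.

Athy: φ(d) = φ₀ e^(−βd) ⇒ φ₁/φ₂ = e^{β(d₂−d₁)} ⇒ β = ln(φ₁/φ₂)/(d₂−d₁)
β = ln(0.546/0.284) / (1.9 − 0.4) = ln(1.923) / 1.5 = 0.6536 / 1.5 = 0.4358 km⁻¹

0.436 km⁻¹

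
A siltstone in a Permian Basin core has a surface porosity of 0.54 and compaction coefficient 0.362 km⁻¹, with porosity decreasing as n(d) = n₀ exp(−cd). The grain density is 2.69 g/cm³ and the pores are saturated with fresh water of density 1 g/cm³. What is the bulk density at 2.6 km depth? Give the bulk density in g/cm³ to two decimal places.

Porosity at depth: n = 0.54·exp(−0.362×2.6) = 0.54×0.3902 = 0.2107
Bulk density: ρ_b = (1−n)ρ_g + n·ρ_f = 0.7893×2.69 + 0.2107×1
       = 2.123 + 0.211 = 2.334 g/cm³

2.33 g/cm³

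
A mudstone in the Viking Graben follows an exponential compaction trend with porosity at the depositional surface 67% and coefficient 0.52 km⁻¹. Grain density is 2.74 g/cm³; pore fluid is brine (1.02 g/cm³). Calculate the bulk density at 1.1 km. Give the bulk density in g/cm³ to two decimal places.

Porosity at depth: phi = 0.67·exp(−0.52×1.1) = 0.67×0.5644 = 0.3781
Bulk density: ρ_b = (1−phi)ρ_g + phi·ρ_f = 0.6219×2.74 + 0.3781×1.02
       = 1.704 + 0.386 = 2.090 g/cm³

2.09 g/cm³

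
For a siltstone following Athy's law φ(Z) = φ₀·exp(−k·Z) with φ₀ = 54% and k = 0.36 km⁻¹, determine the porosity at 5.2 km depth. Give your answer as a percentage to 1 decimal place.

8.3%

φ = φ₀·exp(−k·Z) = 0.54 × exp(−0.36 × 5.2) = 0.54 × exp(−1.872)
  = 0.54 × 0.1538 = 0.0831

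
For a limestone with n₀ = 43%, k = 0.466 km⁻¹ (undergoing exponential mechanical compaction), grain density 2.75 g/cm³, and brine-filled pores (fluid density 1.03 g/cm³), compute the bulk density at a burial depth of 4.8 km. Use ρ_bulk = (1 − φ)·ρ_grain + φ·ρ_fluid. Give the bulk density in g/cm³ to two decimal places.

Porosity at depth: n = 0.43·exp(−0.466×4.8) = 0.43×0.1068 = 0.0459
Bulk density: ρ_b = (1−n)ρ_g + n·ρ_f = 0.9541×2.75 + 0.0459×1.03
       = 2.624 + 0.047 = 2.671 g/cm³

2.67 g/cm³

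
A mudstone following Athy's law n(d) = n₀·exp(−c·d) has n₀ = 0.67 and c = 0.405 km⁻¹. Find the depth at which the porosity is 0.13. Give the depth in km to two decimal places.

Invert Athy's law: d = ln(n₀/n) / c
d = ln(0.67/0.13) / 0.405 = ln(5.154) / 0.405 = 1.6397 / 0.405 = 4.049 km

4.05 km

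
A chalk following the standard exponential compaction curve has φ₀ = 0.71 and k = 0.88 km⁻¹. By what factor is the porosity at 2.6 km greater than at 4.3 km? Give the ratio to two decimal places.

φ(d₁)/φ(d₂) = e^(−k·d₁)/e^(−k·d₂) = e^{k(d₂−d₁)}
= exp(0.88 × 1.7) = exp(1.496) = 4.4638

4.46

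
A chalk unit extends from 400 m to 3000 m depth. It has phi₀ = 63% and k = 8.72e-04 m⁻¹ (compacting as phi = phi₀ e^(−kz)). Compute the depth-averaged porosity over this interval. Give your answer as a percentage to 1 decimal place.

17.6%

Working in km (1 km = 1000 m; k in km⁻¹ = k in m⁻¹ × 1000):
⟨phi⟩ = (1/(z₂−z₁)) ∫ phi₀ e^(−kz) dz = phi₀·(e^(−k·z₁) − e^(−k·z₂)) / (k·(z₂−z₁))
e^(−0.872×0.4) = 0.7055; e^(−0.872×3) = 0.0731
⟨phi⟩ = 0.63 × (0.7055 − 0.0731) / (0.872 × 2.6) = 0.63 × 0.2790 = 0.1757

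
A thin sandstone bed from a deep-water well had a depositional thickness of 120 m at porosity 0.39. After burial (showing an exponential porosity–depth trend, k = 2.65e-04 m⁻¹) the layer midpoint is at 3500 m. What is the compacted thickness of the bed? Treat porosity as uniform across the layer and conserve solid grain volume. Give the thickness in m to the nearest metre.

Working in km (1 km = 1000 m; k in km⁻¹ = k in m⁻¹ × 1000):
Porosity at 3.5 km: n = 0.39·exp(−0.265×3.5) = 0.1543
Solid-volume conservation: h(1−n) = h₀(1−n₀) ⇒ h = h₀·(1−n₀)/(1−n)
h = 0.12 × (1 − 0.39)/(1 − 0.1543) = 0.12 × 0.7213 = 0.0866 km

87 m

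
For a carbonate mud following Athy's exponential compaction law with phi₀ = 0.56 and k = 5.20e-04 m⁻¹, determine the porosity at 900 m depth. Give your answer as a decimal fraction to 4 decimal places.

0.3507

Working in km (1 km = 1000 m; k in km⁻¹ = k in m⁻¹ × 1000):
phi = phi₀·exp(−k·z) = 0.56 × exp(−0.52 × 0.9) = 0.56 × exp(−0.468)
  = 0.56 × 0.6263 = 0.3507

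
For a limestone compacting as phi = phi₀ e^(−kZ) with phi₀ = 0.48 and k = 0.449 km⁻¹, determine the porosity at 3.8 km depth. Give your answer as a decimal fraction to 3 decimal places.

0.087

phi = phi₀·exp(−k·Z) = 0.48 × exp(−0.449 × 3.8) = 0.48 × exp(−1.706)
  = 0.48 × 0.1816 = 0.0871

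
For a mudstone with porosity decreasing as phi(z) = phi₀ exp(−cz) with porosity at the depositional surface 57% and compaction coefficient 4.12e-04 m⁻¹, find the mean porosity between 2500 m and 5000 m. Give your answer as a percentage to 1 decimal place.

Working in km (1 km = 1000 m; c in km⁻¹ = c in m⁻¹ × 1000):
⟨phi⟩ = (1/(z₂−z₁)) ∫ phi₀ e^(−cz) dz = phi₀·(e^(−c·z₁) − e^(−c·z₂)) / (c·(z₂−z₁))
e^(−0.412×2.5) = 0.3570; e^(−0.412×5) = 0.1275
⟨phi⟩ = 0.57 × (0.3570 − 0.1275) / (0.412 × 2.5) = 0.57 × 0.2229 = 0.1270

12.7%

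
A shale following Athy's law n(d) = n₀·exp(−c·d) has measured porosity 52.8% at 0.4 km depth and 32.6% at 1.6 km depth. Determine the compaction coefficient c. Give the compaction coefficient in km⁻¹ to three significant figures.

0.402 km⁻¹

Athy: n(d) = n₀ e^(−cd) ⇒ n₁/n₂ = e^{c(d₂−d₁)} ⇒ c = ln(n₁/n₂)/(d₂−d₁)
c = ln(0.528/0.326) / (1.6 − 0.4) = ln(1.62) / 1.2 = 0.4822 / 1.2 = 0.4018 km⁻¹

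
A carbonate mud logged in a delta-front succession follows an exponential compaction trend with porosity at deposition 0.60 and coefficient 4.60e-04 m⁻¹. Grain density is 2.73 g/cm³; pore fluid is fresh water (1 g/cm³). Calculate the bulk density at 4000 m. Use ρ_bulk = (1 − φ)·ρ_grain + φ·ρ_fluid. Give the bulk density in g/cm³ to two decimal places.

Working in km (1 km = 1000 m; β in km⁻¹ = β in m⁻¹ × 1000):
Porosity at depth: n = 0.6·exp(−0.46×4) = 0.6×0.1588 = 0.0953
Bulk density: ρ_b = (1−n)ρ_g + n·ρ_f = 0.9047×2.73 + 0.0953×1
       = 2.470 + 0.095 = 2.565 g/cm³

2.57 g/cm³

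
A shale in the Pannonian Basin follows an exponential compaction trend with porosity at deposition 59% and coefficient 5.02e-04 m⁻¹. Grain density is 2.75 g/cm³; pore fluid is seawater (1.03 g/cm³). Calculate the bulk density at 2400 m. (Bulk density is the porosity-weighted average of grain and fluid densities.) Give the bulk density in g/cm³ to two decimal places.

2.45 g/cm³

Working in km (1 km = 1000 m; k in km⁻¹ = k in m⁻¹ × 1000):
Porosity at depth: phi = 0.59·exp(−0.502×2.4) = 0.59×0.2998 = 0.1769
Bulk density: ρ_b = (1−phi)ρ_g + phi·ρ_f = 0.8231×2.75 + 0.1769×1.03
       = 2.264 + 0.182 = 2.446 g/cm³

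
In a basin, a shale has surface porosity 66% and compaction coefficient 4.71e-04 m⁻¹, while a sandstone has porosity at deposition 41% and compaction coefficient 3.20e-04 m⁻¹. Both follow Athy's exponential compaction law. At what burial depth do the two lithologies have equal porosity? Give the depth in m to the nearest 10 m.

Working in km (1 km = 1000 m; k in km⁻¹ = k in m⁻¹ × 1000):
Set φ₀ₐ e^(−kₐz) = φ₀ᵦ e^(−kᵦz) ⇒ ln(φ₀ₐ/φ₀ᵦ) = (kₐ − kᵦ)·z
z = ln(0.66/0.41) / (0.471 − 0.32) = 0.4761 / 0.151 = 3.153 km

3150 m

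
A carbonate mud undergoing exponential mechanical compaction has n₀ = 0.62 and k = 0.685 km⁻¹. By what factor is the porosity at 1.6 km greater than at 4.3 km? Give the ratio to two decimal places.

6.36

n(z₁)/n(z₂) = e^(−k·z₁)/e^(−k·z₂) = e^{k(z₂−z₁)}
= exp(0.685 × 2.7) = exp(1.849) = 6.3566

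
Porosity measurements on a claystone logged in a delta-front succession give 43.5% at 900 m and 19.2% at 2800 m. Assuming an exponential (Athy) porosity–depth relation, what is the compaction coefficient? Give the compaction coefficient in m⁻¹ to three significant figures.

Working in km (1 km = 1000 m; c in km⁻¹ = c in m⁻¹ × 1000):
Athy: n(d) = n₀ e^(−cd) ⇒ n₁/n₂ = e^{c(d₂−d₁)} ⇒ c = ln(n₁/n₂)/(d₂−d₁)
c = ln(0.435/0.192) / (2.8 − 0.9) = ln(2.266) / 1.9 = 0.8179 / 1.9 = 0.4304 km⁻¹

0.000430 m⁻¹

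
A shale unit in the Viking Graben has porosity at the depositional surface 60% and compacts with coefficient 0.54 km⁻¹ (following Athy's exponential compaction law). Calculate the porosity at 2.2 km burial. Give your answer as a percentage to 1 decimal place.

18.3%

φ = φ₀·exp(−c·d) = 0.6 × exp(−0.54 × 2.2) = 0.6 × exp(−1.188)
  = 0.6 × 0.3048 = 0.1829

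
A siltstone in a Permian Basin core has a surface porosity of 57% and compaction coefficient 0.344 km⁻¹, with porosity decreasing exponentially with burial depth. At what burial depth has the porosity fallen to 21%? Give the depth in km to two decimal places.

Invert Athy's law: Z = ln(n₀/n) / c
Z = ln(0.57/0.21) / 0.344 = ln(2.714) / 0.344 = 0.9985 / 0.344 = 2.903 km

2.90 km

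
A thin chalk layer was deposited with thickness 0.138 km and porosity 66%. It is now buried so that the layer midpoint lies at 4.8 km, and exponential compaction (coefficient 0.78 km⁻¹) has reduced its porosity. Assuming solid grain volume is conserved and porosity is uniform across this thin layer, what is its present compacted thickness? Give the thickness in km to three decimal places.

0.048 km

Porosity at 4.8 km: n = 0.66·exp(−0.78×4.8) = 0.0156
Solid-volume conservation: h(1−n) = h₀(1−n₀) ⇒ h = h₀·(1−n₀)/(1−n)
h = 0.138 × (1 − 0.66)/(1 − 0.0156) = 0.138 × 0.3454 = 0.0477 km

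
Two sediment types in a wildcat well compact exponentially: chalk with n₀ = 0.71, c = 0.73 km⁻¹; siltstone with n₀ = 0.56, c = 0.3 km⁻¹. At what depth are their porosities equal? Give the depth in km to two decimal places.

Set n₀ₐ e^(−cₐd) = n₀ᵦ e^(−cᵦd) ⇒ ln(n₀ₐ/n₀ᵦ) = (cₐ − cᵦ)·d
d = ln(0.71/0.56) / (0.73 − 0.3) = 0.2373 / 0.43 = 0.552 km

0.55 km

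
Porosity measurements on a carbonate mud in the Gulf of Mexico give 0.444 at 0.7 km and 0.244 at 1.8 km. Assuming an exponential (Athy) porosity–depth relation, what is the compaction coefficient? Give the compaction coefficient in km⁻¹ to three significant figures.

0.544 km⁻¹

Athy: n(d) = n₀ e^(−kd) ⇒ n₁/n₂ = e^{k(d₂−d₁)} ⇒ k = ln(n₁/n₂)/(d₂−d₁)
k = ln(0.444/0.244) / (1.8 − 0.7) = ln(1.82) / 1.1 = 0.5987 / 1.1 = 0.5442 km⁻¹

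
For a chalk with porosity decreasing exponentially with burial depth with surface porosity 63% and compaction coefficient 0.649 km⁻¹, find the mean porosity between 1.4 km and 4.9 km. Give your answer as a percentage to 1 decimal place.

10.0%

⟨n⟩ = (1/(z₂−z₁)) ∫ n₀ e^(−kz) dz = n₀·(e^(−k·z₁) − e^(−k·z₂)) / (k·(z₂−z₁))
e^(−0.649×1.4) = 0.4031; e^(−0.649×4.9) = 0.0416
⟨n⟩ = 0.63 × (0.4031 − 0.0416) / (0.649 × 3.5) = 0.63 × 0.1591 = 0.1003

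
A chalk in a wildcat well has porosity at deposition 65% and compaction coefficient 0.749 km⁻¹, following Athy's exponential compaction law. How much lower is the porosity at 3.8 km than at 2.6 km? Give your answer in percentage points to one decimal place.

n(2.6) = 0.65·e^(−0.749×2.6) = 0.0927
n(3.8) = 0.65·e^(−0.749×3.8) = 0.0377
Δn = 0.0927 − 0.0377 = 0.0550

5.5 percentage points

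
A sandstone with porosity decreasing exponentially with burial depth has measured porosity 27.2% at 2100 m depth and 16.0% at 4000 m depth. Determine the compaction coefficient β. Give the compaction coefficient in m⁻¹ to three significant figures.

Working in km (1 km = 1000 m; β in km⁻¹ = β in m⁻¹ × 1000):
Athy: φ(d) = φ₀ e^(−βd) ⇒ φ₁/φ₂ = e^{β(d₂−d₁)} ⇒ β = ln(φ₁/φ₂)/(d₂−d₁)
β = ln(0.272/0.16) / (4 − 2.1) = ln(1.7) / 1.9 = 0.5306 / 1.9 = 0.2793 km⁻¹

0.000279 m⁻¹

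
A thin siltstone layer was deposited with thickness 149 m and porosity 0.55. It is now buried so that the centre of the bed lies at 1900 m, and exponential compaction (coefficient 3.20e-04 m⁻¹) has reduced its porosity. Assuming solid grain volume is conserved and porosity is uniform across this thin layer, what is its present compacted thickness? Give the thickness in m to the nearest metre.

Working in km (1 km = 1000 m; c in km⁻¹ = c in m⁻¹ × 1000):
Porosity at 1.9 km: φ = 0.55·exp(−0.32×1.9) = 0.2994
Solid-volume conservation: h(1−φ) = h₀(1−φ₀) ⇒ h = h₀·(1−φ₀)/(1−φ)
h = 0.149 × (1 − 0.55)/(1 − 0.2994) = 0.149 × 0.6423 = 0.0957 km

96 m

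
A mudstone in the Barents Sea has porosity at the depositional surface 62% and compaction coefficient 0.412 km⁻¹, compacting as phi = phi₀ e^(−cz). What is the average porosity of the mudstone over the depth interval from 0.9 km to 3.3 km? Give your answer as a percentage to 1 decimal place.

27.2%

⟨phi⟩ = (1/(z₂−z₁)) ∫ phi₀ e^(−cz) dz = phi₀·(e^(−c·z₁) − e^(−c·z₂)) / (c·(z₂−z₁))
e^(−0.412×0.9) = 0.6902; e^(−0.412×3.3) = 0.2568
⟨phi⟩ = 0.62 × (0.6902 − 0.2568) / (0.412 × 2.4) = 0.62 × 0.4383 = 0.2718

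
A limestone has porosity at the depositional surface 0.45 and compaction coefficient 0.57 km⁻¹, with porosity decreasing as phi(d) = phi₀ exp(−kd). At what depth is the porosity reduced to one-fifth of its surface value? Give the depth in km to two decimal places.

phi/phi₀ = 1/5 ⇒ exp(−k·d) = 1/5 ⇒ d = ln(5) / k
d = 1.6094 / 0.57 = 2.824 km

2.82 km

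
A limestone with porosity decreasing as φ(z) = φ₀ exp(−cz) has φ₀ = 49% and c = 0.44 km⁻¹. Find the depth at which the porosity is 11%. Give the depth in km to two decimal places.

3.40 km

Invert Athy's law: z = ln(φ₀/φ) / c
z = ln(0.49/0.11) / 0.44 = ln(4.455) / 0.44 = 1.4939 / 0.44 = 3.395 km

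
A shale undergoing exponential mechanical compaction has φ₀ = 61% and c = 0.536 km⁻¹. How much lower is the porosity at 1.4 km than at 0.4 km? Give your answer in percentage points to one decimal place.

φ(0.4) = 0.61·e^(−0.536×0.4) = 0.4923
φ(1.4) = 0.61·e^(−0.536×1.4) = 0.2880
Δφ = 0.4923 − 0.2880 = 0.2043

20.4 percentage points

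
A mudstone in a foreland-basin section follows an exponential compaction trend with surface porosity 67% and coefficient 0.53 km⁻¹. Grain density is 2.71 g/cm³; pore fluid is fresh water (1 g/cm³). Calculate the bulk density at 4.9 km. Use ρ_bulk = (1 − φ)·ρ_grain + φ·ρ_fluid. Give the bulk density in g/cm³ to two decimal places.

Porosity at depth: phi = 0.67·exp(−0.53×4.9) = 0.67×0.0745 = 0.0499
Bulk density: ρ_b = (1−phi)ρ_g + phi·ρ_f = 0.9501×2.71 + 0.0499×1
       = 2.575 + 0.050 = 2.625 g/cm³

2.62 g/cm³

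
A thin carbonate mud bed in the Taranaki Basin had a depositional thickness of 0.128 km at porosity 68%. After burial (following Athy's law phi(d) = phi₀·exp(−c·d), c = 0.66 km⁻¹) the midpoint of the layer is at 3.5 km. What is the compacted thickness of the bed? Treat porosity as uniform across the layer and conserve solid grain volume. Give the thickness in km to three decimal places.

Porosity at 3.5 km: phi = 0.68·exp(−0.66×3.5) = 0.0675
Solid-volume conservation: h(1−phi) = h₀(1−phi₀) ⇒ h = h₀·(1−phi₀)/(1−phi)
h = 0.128 × (1 − 0.68)/(1 − 0.0675) = 0.128 × 0.3432 = 0.0439 km

0.044 km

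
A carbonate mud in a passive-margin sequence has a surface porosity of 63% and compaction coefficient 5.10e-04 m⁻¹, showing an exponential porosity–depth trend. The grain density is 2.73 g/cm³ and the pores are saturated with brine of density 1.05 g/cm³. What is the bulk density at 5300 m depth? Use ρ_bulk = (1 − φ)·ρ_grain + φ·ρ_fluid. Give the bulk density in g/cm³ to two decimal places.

2.66 g/cm³

Working in km (1 km = 1000 m; β in km⁻¹ = β in m⁻¹ × 1000):
Porosity at depth: n = 0.63·exp(−0.51×5.3) = 0.63×0.0670 = 0.0422
Bulk density: ρ_b = (1−n)ρ_g + n·ρ_f = 0.9578×2.73 + 0.0422×1.05
       = 2.615 + 0.044 = 2.659 g/cm³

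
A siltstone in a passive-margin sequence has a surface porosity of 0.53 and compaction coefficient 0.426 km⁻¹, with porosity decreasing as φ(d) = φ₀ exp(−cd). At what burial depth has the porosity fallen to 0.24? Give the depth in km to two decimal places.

Invert Athy's law: d = ln(φ₀/φ) / c
d = ln(0.53/0.24) / 0.426 = ln(2.208) / 0.426 = 0.7922 / 0.426 = 1.860 km

1.86 km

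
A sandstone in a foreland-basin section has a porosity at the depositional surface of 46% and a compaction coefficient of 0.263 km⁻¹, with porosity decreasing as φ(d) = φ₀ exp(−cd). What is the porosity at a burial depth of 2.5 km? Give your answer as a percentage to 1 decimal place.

φ = φ₀·exp(−c·d) = 0.46 × exp(−0.263 × 2.5) = 0.46 × exp(−0.6575)
  = 0.46 × 0.5181 = 0.2383

23.8%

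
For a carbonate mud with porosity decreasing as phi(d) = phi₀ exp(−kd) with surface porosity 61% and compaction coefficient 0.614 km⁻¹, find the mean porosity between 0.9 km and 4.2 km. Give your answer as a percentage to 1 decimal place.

15.0%

⟨phi⟩ = (1/(d₂−d₁)) ∫ phi₀ e^(−kd) dd = phi₀·(e^(−k·d₁) − e^(−k·d₂)) / (k·(d₂−d₁))
e^(−0.614×0.9) = 0.5755; e^(−0.614×4.2) = 0.0759
⟨phi⟩ = 0.61 × (0.5755 − 0.0759) / (0.614 × 3.3) = 0.61 × 0.2466 = 0.1504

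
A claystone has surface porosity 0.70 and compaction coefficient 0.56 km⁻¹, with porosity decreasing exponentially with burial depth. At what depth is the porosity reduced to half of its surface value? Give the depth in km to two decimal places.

φ/φ₀ = 1/2 ⇒ exp(−β·z) = 1/2 ⇒ z = ln(2) / β
z = 0.6931 / 0.56 = 1.238 km

1.24 km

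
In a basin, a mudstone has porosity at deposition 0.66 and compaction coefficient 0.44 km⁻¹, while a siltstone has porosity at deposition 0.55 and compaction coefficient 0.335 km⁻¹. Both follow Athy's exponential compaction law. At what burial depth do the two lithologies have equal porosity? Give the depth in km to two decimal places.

Set n₀ₐ e^(−βₐd) = n₀ᵦ e^(−βᵦd) ⇒ ln(n₀ₐ/n₀ᵦ) = (βₐ − βᵦ)·d
d = ln(0.66/0.55) / (0.44 − 0.335) = 0.1823 / 0.105 = 1.736 km

1.74 km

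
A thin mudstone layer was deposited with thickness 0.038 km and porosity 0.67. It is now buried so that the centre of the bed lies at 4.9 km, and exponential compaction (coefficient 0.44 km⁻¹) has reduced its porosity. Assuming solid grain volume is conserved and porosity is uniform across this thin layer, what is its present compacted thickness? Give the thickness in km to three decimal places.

0.014 km

Porosity at 4.9 km: n = 0.67·exp(−0.44×4.9) = 0.0776
Solid-volume conservation: h(1−n) = h₀(1−n₀) ⇒ h = h₀·(1−n₀)/(1−n)
h = 0.038 × (1 − 0.67)/(1 − 0.0776) = 0.038 × 0.3578 = 0.0136 km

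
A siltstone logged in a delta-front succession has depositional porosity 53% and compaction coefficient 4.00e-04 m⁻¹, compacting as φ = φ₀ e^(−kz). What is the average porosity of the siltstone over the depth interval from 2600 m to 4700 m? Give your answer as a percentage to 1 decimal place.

Working in km (1 km = 1000 m; k in km⁻¹ = k in m⁻¹ × 1000):
⟨φ⟩ = (1/(z₂−z₁)) ∫ φ₀ e^(−kz) dz = φ₀·(e^(−k·z₁) − e^(−k·z₂)) / (k·(z₂−z₁))
e^(−0.4×2.6) = 0.3535; e^(−0.4×4.7) = 0.1526
⟨φ⟩ = 0.53 × (0.3535 − 0.1526) / (0.4 × 2.1) = 0.53 × 0.2391 = 0.1267

12.7%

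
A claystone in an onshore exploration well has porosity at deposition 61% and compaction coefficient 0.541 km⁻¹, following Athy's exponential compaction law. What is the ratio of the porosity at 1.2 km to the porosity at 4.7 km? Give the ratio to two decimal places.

phi(Z₁)/phi(Z₂) = e^(−c·Z₁)/e^(−c·Z₂) = e^{c(Z₂−Z₁)}
= exp(0.541 × 3.5) = exp(1.894) = 6.6426

6.64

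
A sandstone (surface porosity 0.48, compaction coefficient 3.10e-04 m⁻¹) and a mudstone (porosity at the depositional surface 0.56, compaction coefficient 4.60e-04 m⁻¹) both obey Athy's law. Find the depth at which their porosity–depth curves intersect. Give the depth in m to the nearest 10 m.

1030 m

Working in km (1 km = 1000 m; k in km⁻¹ = k in m⁻¹ × 1000):
Set n₀ₐ e^(−kₐd) = n₀ᵦ e^(−kᵦd) ⇒ ln(n₀ₐ/n₀ᵦ) = (kₐ − kᵦ)·d
d = ln(0.48/0.56) / (0.31 − 0.46) = -0.1542 / -0.15 = 1.028 km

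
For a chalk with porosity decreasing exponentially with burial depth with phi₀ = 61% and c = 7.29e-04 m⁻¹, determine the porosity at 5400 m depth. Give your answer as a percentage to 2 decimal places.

1.19%

Working in km (1 km = 1000 m; c in km⁻¹ = c in m⁻¹ × 1000):
phi = phi₀·exp(−c·Z) = 0.61 × exp(−0.729 × 5.4) = 0.61 × exp(−3.937)
  = 0.61 × 0.0195 = 0.0119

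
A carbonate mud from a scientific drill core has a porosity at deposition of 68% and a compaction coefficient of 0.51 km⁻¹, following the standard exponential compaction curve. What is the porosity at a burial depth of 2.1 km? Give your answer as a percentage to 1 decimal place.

φ = φ₀·exp(−c·z) = 0.68 × exp(−0.51 × 2.1) = 0.68 × exp(−1.071)
  = 0.68 × 0.3427 = 0.2330

23.3%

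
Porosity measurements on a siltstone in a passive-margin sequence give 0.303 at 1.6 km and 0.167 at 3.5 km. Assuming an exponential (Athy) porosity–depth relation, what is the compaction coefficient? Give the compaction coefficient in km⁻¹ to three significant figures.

0.314 km⁻¹

Athy: n(z) = n₀ e^(−kz) ⇒ n₁/n₂ = e^{k(z₂−z₁)} ⇒ k = ln(n₁/n₂)/(z₂−z₁)
k = ln(0.303/0.167) / (3.5 − 1.6) = ln(1.814) / 1.9 = 0.5957 / 1.9 = 0.3135 km⁻¹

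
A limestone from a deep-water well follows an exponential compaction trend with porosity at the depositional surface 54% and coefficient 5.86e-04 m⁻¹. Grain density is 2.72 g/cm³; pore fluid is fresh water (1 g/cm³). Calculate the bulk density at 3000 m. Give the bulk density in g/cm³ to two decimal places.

Working in km (1 km = 1000 m; β in km⁻¹ = β in m⁻¹ × 1000):
Porosity at depth: φ = 0.54·exp(−0.586×3) = 0.54×0.1724 = 0.0931
Bulk density: ρ_b = (1−φ)ρ_g + φ·ρ_f = 0.9069×2.72 + 0.0931×1
       = 2.467 + 0.093 = 2.560 g/cm³

2.56 g/cm³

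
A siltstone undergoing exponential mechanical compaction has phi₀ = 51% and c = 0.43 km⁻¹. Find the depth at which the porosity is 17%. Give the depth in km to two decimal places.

Invert Athy's law: d = ln(phi₀/phi) / c
d = ln(0.51/0.17) / 0.43 = ln(3) / 0.43 = 1.0986 / 0.43 = 2.555 km

2.55 km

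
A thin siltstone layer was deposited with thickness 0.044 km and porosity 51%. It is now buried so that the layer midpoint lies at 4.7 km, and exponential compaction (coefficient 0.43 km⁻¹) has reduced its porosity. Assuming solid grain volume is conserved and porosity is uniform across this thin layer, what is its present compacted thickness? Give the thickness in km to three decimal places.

0.023 km

Porosity at 4.7 km: phi = 0.51·exp(−0.43×4.7) = 0.0676
Solid-volume conservation: h(1−phi) = h₀(1−phi₀) ⇒ h = h₀·(1−phi₀)/(1−phi)
h = 0.044 × (1 − 0.51)/(1 − 0.0676) = 0.044 × 0.5255 = 0.0231 km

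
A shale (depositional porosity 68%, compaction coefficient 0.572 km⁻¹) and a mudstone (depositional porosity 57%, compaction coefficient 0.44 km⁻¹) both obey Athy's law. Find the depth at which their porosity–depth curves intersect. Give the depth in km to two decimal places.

1.34 km

Set phi₀ₐ e^(−βₐz) = phi₀ᵦ e^(−βᵦz) ⇒ ln(phi₀ₐ/phi₀ᵦ) = (βₐ − βᵦ)·z
z = ln(0.68/0.57) / (0.572 − 0.44) = 0.1765 / 0.132 = 1.337 km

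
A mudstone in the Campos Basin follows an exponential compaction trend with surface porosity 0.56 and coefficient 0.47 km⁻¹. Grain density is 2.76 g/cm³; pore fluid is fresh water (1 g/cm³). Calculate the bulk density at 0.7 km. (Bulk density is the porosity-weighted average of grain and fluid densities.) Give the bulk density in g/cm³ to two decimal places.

Porosity at depth: n = 0.56·exp(−0.47×0.7) = 0.56×0.7196 = 0.4030
Bulk density: ρ_b = (1−n)ρ_g + n·ρ_f = 0.5970×2.76 + 0.4030×1
       = 1.648 + 0.403 = 2.051 g/cm³

2.05 g/cm³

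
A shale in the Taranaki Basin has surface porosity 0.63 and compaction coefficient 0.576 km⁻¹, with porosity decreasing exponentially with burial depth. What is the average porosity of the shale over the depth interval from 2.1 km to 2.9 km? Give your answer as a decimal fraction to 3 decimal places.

0.151

⟨n⟩ = (1/(Z₂−Z₁)) ∫ n₀ e^(−βZ) dZ = n₀·(e^(−β·Z₁) − e^(−β·Z₂)) / (β·(Z₂−Z₁))
e^(−0.576×2.1) = 0.2983; e^(−0.576×2.9) = 0.1882
⟨n⟩ = 0.63 × (0.2983 − 0.1882) / (0.576 × 0.8) = 0.63 × 0.2390 = 0.1506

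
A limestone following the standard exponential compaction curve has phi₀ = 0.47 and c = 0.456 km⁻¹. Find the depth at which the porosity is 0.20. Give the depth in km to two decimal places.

Invert Athy's law: d = ln(phi₀/phi) / c
d = ln(0.47/0.2) / 0.456 = ln(2.35) / 0.456 = 0.8544 / 0.456 = 1.874 km

1.87 km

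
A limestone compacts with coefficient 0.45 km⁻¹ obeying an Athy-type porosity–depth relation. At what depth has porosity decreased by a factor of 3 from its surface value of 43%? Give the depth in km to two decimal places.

2.44 km

φ/φ₀ = 1/3 ⇒ exp(−β·z) = 1/3 ⇒ z = ln(3) / β
z = 1.0986 / 0.45 = 2.441 km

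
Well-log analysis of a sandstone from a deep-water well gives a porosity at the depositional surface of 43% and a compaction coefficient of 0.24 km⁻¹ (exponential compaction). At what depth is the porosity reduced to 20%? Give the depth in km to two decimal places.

3.19 km

Invert Athy's law: Z = ln(phi₀/phi) / c
Z = ln(0.43/0.2) / 0.24 = ln(2.15) / 0.24 = 0.7655 / 0.24 = 3.189 km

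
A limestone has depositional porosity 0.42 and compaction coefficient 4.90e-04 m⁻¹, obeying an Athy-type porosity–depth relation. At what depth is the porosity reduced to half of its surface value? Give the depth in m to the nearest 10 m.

1410 m

Working in km (1 km = 1000 m; k in km⁻¹ = k in m⁻¹ × 1000):
phi/phi₀ = 1/2 ⇒ exp(−k·d) = 1/2 ⇒ d = ln(2) / k
d = 0.6931 / 0.49 = 1.415 km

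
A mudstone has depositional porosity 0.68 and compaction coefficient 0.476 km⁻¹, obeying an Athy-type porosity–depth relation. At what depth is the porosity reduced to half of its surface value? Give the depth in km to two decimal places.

1.46 km

phi/phi₀ = 1/2 ⇒ exp(−k·z) = 1/2 ⇒ z = ln(2) / k
z = 0.6931 / 0.476 = 1.456 km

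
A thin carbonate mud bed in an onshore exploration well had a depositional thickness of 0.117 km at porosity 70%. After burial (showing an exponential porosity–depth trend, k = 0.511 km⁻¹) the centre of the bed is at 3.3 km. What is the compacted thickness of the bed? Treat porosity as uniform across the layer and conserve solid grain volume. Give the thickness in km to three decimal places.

Porosity at 3.3 km: n = 0.7·exp(−0.511×3.3) = 0.1296
Solid-volume conservation: h(1−n) = h₀(1−n₀) ⇒ h = h₀·(1−n₀)/(1−n)
h = 0.117 × (1 − 0.7)/(1 − 0.1296) = 0.117 × 0.3447 = 0.0403 km

0.040 km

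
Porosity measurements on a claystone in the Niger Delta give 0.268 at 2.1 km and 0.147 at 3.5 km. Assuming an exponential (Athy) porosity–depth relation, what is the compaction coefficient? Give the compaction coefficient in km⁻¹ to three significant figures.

0.429 km⁻¹

Athy: n(d) = n₀ e^(−βd) ⇒ n₁/n₂ = e^{β(d₂−d₁)} ⇒ β = ln(n₁/n₂)/(d₂−d₁)
β = ln(0.268/0.147) / (3.5 − 2.1) = ln(1.823) / 1.4 = 0.6006 / 1.4 = 0.429 km⁻¹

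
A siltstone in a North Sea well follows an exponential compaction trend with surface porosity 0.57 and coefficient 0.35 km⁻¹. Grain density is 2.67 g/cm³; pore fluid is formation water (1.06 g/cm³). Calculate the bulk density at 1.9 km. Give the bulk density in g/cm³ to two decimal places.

2.20 g/cm³

Porosity at depth: phi = 0.57·exp(−0.35×1.9) = 0.57×0.5143 = 0.2931
Bulk density: ρ_b = (1−phi)ρ_g + phi·ρ_f = 0.7069×2.67 + 0.2931×1.06
       = 1.887 + 0.311 = 2.198 g/cm³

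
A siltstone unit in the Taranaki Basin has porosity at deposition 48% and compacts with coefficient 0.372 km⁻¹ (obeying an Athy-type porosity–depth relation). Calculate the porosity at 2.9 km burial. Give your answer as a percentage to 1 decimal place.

16.3%

n = n₀·exp(−c·d) = 0.48 × exp(−0.372 × 2.9) = 0.48 × exp(−1.079)
  = 0.48 × 0.3400 = 0.1632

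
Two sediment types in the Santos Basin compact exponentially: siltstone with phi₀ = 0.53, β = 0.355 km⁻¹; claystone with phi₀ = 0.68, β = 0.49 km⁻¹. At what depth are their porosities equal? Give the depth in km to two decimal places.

Set phi₀ₐ e^(−βₐd) = phi₀ᵦ e^(−βᵦd) ⇒ ln(phi₀ₐ/phi₀ᵦ) = (βₐ − βᵦ)·d
d = ln(0.53/0.68) / (0.355 − 0.49) = -0.2492 / -0.135 = 1.846 km

1.85 km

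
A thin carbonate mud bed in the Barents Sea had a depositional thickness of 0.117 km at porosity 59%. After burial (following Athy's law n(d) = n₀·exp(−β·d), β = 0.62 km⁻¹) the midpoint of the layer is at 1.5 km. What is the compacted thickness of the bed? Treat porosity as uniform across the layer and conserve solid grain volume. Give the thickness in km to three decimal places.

0.063 km

Porosity at 1.5 km: n = 0.59·exp(−0.62×1.5) = 0.2328
Solid-volume conservation: h(1−n) = h₀(1−n₀) ⇒ h = h₀·(1−n₀)/(1−n)
h = 0.117 × (1 − 0.59)/(1 − 0.2328) = 0.117 × 0.5344 = 0.0625 km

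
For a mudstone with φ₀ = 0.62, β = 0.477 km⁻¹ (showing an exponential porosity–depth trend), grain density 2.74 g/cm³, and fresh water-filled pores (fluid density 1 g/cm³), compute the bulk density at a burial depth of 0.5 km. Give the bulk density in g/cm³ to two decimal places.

Porosity at depth: φ = 0.62·exp(−0.477×0.5) = 0.62×0.7878 = 0.4884
Bulk density: ρ_b = (1−φ)ρ_g + φ·ρ_f = 0.5116×2.74 + 0.4884×1
       = 1.402 + 0.488 = 1.890 g/cm³

1.89 g/cm³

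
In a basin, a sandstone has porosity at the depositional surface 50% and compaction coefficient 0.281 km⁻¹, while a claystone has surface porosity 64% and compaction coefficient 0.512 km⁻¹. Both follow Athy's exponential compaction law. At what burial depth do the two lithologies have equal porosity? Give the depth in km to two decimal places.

1.07 km

Set φ₀ₐ e^(−kₐz) = φ₀ᵦ e^(−kᵦz) ⇒ ln(φ₀ₐ/φ₀ᵦ) = (kₐ − kᵦ)·z
z = ln(0.5/0.64) / (0.281 − 0.512) = -0.2469 / -0.231 = 1.069 km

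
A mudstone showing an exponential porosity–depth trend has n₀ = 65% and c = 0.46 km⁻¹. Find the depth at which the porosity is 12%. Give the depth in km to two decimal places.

Invert Athy's law: d = ln(n₀/n) / c
d = ln(0.65/0.12) / 0.46 = ln(5.417) / 0.46 = 1.6895 / 0.46 = 3.673 km

3.67 km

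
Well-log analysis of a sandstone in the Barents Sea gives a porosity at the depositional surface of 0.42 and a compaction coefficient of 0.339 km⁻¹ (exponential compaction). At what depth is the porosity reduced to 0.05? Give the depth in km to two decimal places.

6.28 km

Invert Athy's law: d = ln(phi₀/phi) / k
d = ln(0.42/0.05) / 0.339 = ln(8.4) / 0.339 = 2.1282 / 0.339 = 6.278 km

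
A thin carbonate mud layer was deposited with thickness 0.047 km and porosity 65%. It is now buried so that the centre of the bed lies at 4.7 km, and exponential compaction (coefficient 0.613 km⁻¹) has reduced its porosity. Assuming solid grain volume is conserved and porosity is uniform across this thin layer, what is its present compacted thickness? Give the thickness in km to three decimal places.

0.017 km

Porosity at 4.7 km: phi = 0.65·exp(−0.613×4.7) = 0.0364
Solid-volume conservation: h(1−phi) = h₀(1−phi₀) ⇒ h = h₀·(1−phi₀)/(1−phi)
h = 0.047 × (1 − 0.65)/(1 − 0.0364) = 0.047 × 0.3632 = 0.0171 km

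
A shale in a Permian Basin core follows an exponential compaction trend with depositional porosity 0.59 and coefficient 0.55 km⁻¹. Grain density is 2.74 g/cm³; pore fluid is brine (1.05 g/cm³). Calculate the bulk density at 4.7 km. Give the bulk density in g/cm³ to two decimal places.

Porosity at depth: φ = 0.59·exp(−0.55×4.7) = 0.59×0.0754 = 0.0445
Bulk density: ρ_b = (1−φ)ρ_g + φ·ρ_f = 0.9555×2.74 + 0.0445×1.05
       = 2.618 + 0.047 = 2.665 g/cm³

2.66 g/cm³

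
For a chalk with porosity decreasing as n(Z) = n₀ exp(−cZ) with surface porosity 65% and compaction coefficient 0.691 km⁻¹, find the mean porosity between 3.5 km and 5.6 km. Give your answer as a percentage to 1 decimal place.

⟨n⟩ = (1/(Z₂−Z₁)) ∫ n₀ e^(−cZ) dZ = n₀·(e^(−c·Z₁) − e^(−c·Z₂)) / (c·(Z₂−Z₁))
e^(−0.691×3.5) = 0.0891; e^(−0.691×5.6) = 0.0209
⟨n⟩ = 0.65 × (0.0891 − 0.0209) / (0.691 × 2.1) = 0.65 × 0.0470 = 0.0305

3.1%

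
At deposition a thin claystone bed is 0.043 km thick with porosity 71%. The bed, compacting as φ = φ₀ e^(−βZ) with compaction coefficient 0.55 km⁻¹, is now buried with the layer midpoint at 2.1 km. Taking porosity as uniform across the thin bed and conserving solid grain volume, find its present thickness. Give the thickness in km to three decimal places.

0.016 km

Porosity at 2.1 km: φ = 0.71·exp(−0.55×2.1) = 0.2237
Solid-volume conservation: h(1−φ) = h₀(1−φ₀) ⇒ h = h₀·(1−φ₀)/(1−φ)
h = 0.043 × (1 − 0.71)/(1 − 0.2237) = 0.043 × 0.3736 = 0.0161 km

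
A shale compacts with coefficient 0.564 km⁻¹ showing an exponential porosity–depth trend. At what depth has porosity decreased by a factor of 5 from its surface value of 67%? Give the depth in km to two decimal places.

n/n₀ = 1/5 ⇒ exp(−c·z) = 1/5 ⇒ z = ln(5) / c
z = 1.6094 / 0.564 = 2.854 km

2.85 km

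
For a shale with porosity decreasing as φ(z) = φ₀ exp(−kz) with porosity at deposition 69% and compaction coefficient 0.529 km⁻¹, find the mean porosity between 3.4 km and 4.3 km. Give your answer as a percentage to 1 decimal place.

9.1%

⟨φ⟩ = (1/(z₂−z₁)) ∫ φ₀ e^(−kz) dz = φ₀·(e^(−k·z₁) − e^(−k·z₂)) / (k·(z₂−z₁))
e^(−0.529×3.4) = 0.1655; e^(−0.529×4.3) = 0.1028
⟨φ⟩ = 0.69 × (0.1655 − 0.1028) / (0.529 × 0.9) = 0.69 × 0.1317 = 0.0909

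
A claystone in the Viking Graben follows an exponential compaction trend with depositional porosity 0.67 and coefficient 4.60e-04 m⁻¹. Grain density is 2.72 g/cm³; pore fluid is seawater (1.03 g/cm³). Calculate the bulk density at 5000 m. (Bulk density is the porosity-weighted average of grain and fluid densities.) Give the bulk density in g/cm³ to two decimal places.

2.61 g/cm³

Working in km (1 km = 1000 m; k in km⁻¹ = k in m⁻¹ × 1000):
Porosity at depth: φ = 0.67·exp(−0.46×5) = 0.67×0.1003 = 0.0672
Bulk density: ρ_b = (1−φ)ρ_g + φ·ρ_f = 0.9328×2.72 + 0.0672×1.03
       = 2.537 + 0.069 = 2.606 g/cm³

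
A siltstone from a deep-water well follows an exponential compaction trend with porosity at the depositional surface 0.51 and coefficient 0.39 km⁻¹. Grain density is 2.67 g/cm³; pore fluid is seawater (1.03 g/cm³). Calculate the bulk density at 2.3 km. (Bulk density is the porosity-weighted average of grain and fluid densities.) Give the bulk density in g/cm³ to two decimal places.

2.33 g/cm³

Porosity at depth: phi = 0.51·exp(−0.39×2.3) = 0.51×0.4078 = 0.2080
Bulk density: ρ_b = (1−phi)ρ_g + phi·ρ_f = 0.7920×2.67 + 0.2080×1.03
       = 2.115 + 0.214 = 2.329 g/cm³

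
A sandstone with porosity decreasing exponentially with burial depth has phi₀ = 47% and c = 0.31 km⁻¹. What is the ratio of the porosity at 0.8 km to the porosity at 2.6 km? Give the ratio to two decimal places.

phi(Z₁)/phi(Z₂) = e^(−c·Z₁)/e^(−c·Z₂) = e^{c(Z₂−Z₁)}
= exp(0.31 × 1.8) = exp(0.558) = 1.7472

1.75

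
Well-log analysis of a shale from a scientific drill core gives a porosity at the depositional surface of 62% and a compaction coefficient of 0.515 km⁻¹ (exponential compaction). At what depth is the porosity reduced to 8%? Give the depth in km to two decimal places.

Invert Athy's law: z = ln(n₀/n) / k
z = ln(0.62/0.08) / 0.515 = ln(7.75) / 0.515 = 2.0477 / 0.515 = 3.976 km

3.98 km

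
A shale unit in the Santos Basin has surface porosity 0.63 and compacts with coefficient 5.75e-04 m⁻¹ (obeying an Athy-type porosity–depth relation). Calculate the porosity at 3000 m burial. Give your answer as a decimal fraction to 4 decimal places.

0.1122

Working in km (1 km = 1000 m; c in km⁻¹ = c in m⁻¹ × 1000):
n = n₀·exp(−c·z) = 0.63 × exp(−0.575 × 3) = 0.63 × exp(−1.725)
  = 0.63 × 0.1782 = 0.1122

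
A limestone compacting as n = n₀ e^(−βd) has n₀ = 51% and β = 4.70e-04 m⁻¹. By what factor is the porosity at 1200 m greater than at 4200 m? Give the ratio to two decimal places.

4.10

Working in km (1 km = 1000 m; β in km⁻¹ = β in m⁻¹ × 1000):
n(d₁)/n(d₂) = e^(−β·d₁)/e^(−β·d₂) = e^{β(d₂−d₁)}
= exp(0.47 × 3) = exp(1.41) = 4.0960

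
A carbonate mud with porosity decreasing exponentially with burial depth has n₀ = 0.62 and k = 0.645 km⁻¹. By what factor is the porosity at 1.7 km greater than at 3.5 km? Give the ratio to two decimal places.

n(d₁)/n(d₂) = e^(−k·d₁)/e^(−k·d₂) = e^{k(d₂−d₁)}
= exp(0.645 × 1.8) = exp(1.161) = 3.1931

3.19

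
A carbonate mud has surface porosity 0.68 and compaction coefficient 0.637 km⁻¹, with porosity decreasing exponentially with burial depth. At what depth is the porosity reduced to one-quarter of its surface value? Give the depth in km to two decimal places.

2.18 km

φ/φ₀ = 1/4 ⇒ exp(−c·Z) = 1/4 ⇒ Z = ln(4) / c
Z = 1.3863 / 0.637 = 2.176 km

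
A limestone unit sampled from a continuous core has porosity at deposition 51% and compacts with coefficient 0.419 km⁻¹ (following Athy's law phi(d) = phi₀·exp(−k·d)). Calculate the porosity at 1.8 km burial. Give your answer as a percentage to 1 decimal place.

phi = phi₀·exp(−k·d) = 0.51 × exp(−0.419 × 1.8) = 0.51 × exp(−0.7542)
  = 0.51 × 0.4704 = 0.2399

24.0%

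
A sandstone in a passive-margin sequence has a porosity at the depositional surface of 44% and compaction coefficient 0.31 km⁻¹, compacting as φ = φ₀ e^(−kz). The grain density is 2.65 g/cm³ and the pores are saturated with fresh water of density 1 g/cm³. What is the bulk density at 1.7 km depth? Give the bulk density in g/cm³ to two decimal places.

Porosity at depth: φ = 0.44·exp(−0.31×1.7) = 0.44×0.5904 = 0.2598
Bulk density: ρ_b = (1−φ)ρ_g + φ·ρ_f = 0.7402×2.65 + 0.2598×1
       = 1.962 + 0.260 = 2.221 g/cm³

2.22 g/cm³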